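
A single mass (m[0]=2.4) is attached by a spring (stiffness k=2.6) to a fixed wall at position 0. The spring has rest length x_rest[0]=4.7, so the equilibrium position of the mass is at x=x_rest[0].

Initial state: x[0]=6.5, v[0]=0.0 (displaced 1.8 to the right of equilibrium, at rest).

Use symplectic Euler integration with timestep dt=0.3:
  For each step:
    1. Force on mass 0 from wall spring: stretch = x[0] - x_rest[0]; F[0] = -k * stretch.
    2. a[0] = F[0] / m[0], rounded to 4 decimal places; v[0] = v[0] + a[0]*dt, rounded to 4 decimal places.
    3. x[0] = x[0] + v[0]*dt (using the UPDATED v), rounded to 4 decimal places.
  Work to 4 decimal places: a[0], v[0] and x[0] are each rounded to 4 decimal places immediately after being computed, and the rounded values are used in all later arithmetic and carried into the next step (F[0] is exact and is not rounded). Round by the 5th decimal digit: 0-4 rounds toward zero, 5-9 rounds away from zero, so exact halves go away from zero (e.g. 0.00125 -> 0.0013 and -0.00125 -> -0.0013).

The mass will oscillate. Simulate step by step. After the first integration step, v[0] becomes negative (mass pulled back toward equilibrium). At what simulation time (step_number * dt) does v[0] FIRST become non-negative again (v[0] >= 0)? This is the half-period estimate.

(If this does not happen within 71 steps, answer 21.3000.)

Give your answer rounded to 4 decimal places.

Step 0: x=[6.5000] v=[0.0000]
Step 1: x=[6.3245] v=[-0.5850]
Step 2: x=[5.9906] v=[-1.1130]
Step 3: x=[5.5309] v=[-1.5325]
Step 4: x=[4.9902] v=[-1.8025]
Step 5: x=[4.4212] v=[-1.8968]
Step 6: x=[3.8793] v=[-1.8062]
Step 7: x=[3.4175] v=[-1.5395]
Step 8: x=[3.0807] v=[-1.1227]
Step 9: x=[2.9018] v=[-0.5964]
Step 10: x=[2.8982] v=[-0.0120]
Step 11: x=[3.0703] v=[0.5736]
First v>=0 after going negative at step 11, time=3.3000

Answer: 3.3000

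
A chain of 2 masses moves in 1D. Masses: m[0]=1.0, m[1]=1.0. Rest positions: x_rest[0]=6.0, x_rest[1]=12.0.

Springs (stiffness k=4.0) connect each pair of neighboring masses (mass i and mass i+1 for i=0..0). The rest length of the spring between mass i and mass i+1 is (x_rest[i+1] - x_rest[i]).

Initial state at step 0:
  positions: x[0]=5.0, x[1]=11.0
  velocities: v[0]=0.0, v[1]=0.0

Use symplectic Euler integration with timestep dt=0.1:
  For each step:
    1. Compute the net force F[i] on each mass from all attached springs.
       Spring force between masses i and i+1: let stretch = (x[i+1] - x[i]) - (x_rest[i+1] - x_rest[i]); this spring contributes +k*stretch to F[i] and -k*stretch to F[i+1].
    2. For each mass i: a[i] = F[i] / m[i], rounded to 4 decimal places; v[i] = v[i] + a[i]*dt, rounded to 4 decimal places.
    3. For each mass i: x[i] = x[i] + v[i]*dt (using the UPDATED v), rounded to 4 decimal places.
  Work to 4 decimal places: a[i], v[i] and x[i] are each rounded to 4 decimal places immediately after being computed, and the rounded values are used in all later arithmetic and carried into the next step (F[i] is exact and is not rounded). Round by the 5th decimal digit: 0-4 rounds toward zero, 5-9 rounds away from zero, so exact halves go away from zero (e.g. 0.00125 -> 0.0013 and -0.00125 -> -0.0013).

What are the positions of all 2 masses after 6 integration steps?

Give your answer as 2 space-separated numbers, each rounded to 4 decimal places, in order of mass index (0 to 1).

Answer: 5.0000 11.0000

Derivation:
Step 0: x=[5.0000 11.0000] v=[0.0000 0.0000]
Step 1: x=[5.0000 11.0000] v=[0.0000 0.0000]
Step 2: x=[5.0000 11.0000] v=[0.0000 0.0000]
Step 3: x=[5.0000 11.0000] v=[0.0000 0.0000]
Step 4: x=[5.0000 11.0000] v=[0.0000 0.0000]
Step 5: x=[5.0000 11.0000] v=[0.0000 0.0000]
Step 6: x=[5.0000 11.0000] v=[0.0000 0.0000]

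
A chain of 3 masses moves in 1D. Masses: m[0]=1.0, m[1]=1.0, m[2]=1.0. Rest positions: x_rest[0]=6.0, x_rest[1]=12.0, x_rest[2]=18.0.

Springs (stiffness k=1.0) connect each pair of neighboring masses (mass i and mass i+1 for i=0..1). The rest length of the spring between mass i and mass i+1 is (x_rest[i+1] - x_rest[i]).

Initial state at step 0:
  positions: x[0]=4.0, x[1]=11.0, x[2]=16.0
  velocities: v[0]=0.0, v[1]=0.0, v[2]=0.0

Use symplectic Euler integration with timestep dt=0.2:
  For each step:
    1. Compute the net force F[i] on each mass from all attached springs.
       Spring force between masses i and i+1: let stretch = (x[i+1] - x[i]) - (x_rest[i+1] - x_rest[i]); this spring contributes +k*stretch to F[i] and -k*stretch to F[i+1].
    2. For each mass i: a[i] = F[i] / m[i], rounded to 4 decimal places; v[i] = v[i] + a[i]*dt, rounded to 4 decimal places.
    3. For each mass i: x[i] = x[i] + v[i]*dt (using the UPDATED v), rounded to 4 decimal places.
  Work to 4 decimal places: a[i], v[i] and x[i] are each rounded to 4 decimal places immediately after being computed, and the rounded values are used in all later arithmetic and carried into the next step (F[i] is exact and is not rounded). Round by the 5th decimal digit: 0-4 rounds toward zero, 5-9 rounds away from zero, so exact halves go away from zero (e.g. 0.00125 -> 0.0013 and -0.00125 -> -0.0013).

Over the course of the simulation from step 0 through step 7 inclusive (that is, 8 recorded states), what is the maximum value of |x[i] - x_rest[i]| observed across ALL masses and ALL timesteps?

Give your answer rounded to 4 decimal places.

Step 0: x=[4.0000 11.0000 16.0000] v=[0.0000 0.0000 0.0000]
Step 1: x=[4.0400 10.9200 16.0400] v=[0.2000 -0.4000 0.2000]
Step 2: x=[4.1152 10.7696 16.1152] v=[0.3760 -0.7520 0.3760]
Step 3: x=[4.2166 10.5668 16.2166] v=[0.5069 -1.0138 0.5069]
Step 4: x=[4.3320 10.3360 16.3320] v=[0.5769 -1.1539 0.5769]
Step 5: x=[4.4475 10.1049 16.4475] v=[0.5777 -1.1555 0.5777]
Step 6: x=[4.5493 9.9012 16.5493] v=[0.5092 -1.0185 0.5092]
Step 7: x=[4.6252 9.7493 16.6252] v=[0.3796 -0.7593 0.3796]
Max displacement = 2.2507

Answer: 2.2507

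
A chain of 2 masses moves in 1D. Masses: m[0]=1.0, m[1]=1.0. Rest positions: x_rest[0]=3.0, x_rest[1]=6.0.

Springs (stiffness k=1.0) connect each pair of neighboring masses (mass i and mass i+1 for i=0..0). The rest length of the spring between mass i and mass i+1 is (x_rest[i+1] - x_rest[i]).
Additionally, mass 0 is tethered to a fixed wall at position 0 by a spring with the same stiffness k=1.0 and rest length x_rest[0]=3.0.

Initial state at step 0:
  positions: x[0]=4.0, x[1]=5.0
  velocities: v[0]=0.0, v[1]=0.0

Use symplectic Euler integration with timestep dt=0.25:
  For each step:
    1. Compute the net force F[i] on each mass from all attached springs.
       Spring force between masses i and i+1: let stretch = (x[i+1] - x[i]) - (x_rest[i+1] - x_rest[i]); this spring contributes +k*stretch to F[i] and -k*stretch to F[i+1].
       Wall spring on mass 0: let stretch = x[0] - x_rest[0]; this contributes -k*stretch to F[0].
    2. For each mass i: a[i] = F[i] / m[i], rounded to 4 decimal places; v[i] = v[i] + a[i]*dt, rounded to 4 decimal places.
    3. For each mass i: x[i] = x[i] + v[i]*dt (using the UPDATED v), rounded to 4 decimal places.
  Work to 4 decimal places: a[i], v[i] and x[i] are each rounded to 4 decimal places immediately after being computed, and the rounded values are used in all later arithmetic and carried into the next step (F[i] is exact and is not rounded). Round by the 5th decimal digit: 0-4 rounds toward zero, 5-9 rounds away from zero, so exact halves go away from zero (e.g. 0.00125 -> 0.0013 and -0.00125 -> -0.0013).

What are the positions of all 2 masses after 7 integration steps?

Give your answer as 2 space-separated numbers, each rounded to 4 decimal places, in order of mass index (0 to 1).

Step 0: x=[4.0000 5.0000] v=[0.0000 0.0000]
Step 1: x=[3.8125 5.1250] v=[-0.7500 0.5000]
Step 2: x=[3.4688 5.3555] v=[-1.3750 0.9219]
Step 3: x=[3.0262 5.6556] v=[-1.7705 1.2002]
Step 4: x=[2.5588 5.9788] v=[-1.8697 1.2929]
Step 5: x=[2.1452 6.2758] v=[-1.6544 1.1879]
Step 6: x=[1.8557 6.5021] v=[-1.1581 0.9053]
Step 7: x=[1.7406 6.6255] v=[-0.4604 0.4937]

Answer: 1.7406 6.6255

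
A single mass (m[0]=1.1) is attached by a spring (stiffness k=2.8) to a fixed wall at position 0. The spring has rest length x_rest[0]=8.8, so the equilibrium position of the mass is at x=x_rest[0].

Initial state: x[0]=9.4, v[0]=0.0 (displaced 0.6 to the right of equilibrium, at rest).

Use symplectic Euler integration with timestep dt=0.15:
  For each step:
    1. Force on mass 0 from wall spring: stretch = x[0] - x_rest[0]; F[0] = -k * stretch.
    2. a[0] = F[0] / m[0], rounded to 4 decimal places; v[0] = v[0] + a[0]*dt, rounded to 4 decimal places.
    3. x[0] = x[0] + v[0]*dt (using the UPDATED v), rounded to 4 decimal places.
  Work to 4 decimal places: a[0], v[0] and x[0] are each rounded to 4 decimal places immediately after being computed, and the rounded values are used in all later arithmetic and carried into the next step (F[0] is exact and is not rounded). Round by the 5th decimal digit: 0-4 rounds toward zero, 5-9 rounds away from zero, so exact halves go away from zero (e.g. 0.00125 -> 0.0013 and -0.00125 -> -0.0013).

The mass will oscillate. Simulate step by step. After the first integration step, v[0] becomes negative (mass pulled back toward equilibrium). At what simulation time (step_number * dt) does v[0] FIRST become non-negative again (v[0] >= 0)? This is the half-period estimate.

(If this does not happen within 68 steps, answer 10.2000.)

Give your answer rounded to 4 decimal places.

Step 0: x=[9.4000] v=[0.0000]
Step 1: x=[9.3656] v=[-0.2291]
Step 2: x=[9.2988] v=[-0.4451]
Step 3: x=[9.2035] v=[-0.6356]
Step 4: x=[9.0850] v=[-0.7897]
Step 5: x=[8.9502] v=[-0.8985]
Step 6: x=[8.8068] v=[-0.9558]
Step 7: x=[8.6630] v=[-0.9584]
Step 8: x=[8.5271] v=[-0.9061]
Step 9: x=[8.4068] v=[-0.8019]
Step 10: x=[8.3090] v=[-0.6518]
Step 11: x=[8.2394] v=[-0.4643]
Step 12: x=[8.2019] v=[-0.2503]
Step 13: x=[8.1986] v=[-0.0219]
Step 14: x=[8.2298] v=[0.2077]
First v>=0 after going negative at step 14, time=2.1000

Answer: 2.1000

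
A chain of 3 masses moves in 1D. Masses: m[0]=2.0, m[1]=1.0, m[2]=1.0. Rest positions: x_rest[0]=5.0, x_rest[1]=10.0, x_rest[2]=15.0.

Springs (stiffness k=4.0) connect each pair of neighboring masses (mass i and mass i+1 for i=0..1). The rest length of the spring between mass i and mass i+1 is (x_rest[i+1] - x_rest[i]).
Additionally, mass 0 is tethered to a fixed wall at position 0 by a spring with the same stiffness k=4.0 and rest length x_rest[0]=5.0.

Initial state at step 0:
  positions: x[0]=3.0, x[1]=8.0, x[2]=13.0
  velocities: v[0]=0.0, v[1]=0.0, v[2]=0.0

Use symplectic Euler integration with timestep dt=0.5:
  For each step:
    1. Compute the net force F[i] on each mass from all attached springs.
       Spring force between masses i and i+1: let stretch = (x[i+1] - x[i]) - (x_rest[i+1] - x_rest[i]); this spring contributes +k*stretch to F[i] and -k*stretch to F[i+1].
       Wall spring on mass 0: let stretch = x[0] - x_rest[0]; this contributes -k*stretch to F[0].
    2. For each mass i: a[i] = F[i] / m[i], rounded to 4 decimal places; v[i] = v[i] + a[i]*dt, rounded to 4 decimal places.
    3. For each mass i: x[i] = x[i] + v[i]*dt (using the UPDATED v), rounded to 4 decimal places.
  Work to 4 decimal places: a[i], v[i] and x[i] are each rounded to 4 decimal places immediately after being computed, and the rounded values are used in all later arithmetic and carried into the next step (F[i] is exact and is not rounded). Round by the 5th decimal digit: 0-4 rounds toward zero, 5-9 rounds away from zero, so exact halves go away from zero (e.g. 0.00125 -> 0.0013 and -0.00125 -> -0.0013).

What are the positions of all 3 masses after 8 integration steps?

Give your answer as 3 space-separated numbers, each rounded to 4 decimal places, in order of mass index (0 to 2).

Answer: 6.8750 11.8750 16.7500

Derivation:
Step 0: x=[3.0000 8.0000 13.0000] v=[0.0000 0.0000 0.0000]
Step 1: x=[4.0000 8.0000 13.0000] v=[2.0000 0.0000 0.0000]
Step 2: x=[5.0000 9.0000 13.0000] v=[2.0000 2.0000 0.0000]
Step 3: x=[5.5000 10.0000 14.0000] v=[1.0000 2.0000 2.0000]
Step 4: x=[5.5000 10.5000 16.0000] v=[0.0000 1.0000 4.0000]
Step 5: x=[5.2500 11.5000 17.5000] v=[-0.5000 2.0000 3.0000]
Step 6: x=[5.5000 12.2500 18.0000] v=[0.5000 1.5000 1.0000]
Step 7: x=[6.3750 12.0000 17.7500] v=[1.7500 -0.5000 -0.5000]
Step 8: x=[6.8750 11.8750 16.7500] v=[1.0000 -0.2500 -2.0000]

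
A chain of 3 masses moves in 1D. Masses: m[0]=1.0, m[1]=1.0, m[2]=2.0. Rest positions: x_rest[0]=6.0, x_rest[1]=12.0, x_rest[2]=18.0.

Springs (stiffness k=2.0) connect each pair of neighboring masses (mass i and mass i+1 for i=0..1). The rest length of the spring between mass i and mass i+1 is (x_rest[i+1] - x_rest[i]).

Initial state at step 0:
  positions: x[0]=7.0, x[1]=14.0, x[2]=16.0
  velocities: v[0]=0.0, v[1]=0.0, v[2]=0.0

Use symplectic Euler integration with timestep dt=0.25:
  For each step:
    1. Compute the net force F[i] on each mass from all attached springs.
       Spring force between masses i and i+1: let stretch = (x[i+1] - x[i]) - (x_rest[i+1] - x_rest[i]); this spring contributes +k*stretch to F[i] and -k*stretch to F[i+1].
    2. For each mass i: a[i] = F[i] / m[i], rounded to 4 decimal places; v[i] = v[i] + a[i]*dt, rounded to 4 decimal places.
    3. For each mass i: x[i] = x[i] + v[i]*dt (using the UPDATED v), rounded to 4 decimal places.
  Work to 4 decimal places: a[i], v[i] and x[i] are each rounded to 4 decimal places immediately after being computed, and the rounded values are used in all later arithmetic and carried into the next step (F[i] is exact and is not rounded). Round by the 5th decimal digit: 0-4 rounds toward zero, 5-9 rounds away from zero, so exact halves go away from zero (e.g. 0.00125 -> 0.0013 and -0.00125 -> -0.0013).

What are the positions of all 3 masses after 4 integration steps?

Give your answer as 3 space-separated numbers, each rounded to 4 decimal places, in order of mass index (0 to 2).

Step 0: x=[7.0000 14.0000 16.0000] v=[0.0000 0.0000 0.0000]
Step 1: x=[7.1250 13.3750 16.2500] v=[0.5000 -2.5000 1.0000]
Step 2: x=[7.2813 12.3281 16.6953] v=[0.6250 -4.1875 1.7813]
Step 3: x=[7.3184 11.1963 17.2427] v=[0.1484 -4.5273 2.1895]
Step 4: x=[7.0902 10.3355 17.7872] v=[-0.9127 -3.4431 2.1779]

Answer: 7.0902 10.3355 17.7872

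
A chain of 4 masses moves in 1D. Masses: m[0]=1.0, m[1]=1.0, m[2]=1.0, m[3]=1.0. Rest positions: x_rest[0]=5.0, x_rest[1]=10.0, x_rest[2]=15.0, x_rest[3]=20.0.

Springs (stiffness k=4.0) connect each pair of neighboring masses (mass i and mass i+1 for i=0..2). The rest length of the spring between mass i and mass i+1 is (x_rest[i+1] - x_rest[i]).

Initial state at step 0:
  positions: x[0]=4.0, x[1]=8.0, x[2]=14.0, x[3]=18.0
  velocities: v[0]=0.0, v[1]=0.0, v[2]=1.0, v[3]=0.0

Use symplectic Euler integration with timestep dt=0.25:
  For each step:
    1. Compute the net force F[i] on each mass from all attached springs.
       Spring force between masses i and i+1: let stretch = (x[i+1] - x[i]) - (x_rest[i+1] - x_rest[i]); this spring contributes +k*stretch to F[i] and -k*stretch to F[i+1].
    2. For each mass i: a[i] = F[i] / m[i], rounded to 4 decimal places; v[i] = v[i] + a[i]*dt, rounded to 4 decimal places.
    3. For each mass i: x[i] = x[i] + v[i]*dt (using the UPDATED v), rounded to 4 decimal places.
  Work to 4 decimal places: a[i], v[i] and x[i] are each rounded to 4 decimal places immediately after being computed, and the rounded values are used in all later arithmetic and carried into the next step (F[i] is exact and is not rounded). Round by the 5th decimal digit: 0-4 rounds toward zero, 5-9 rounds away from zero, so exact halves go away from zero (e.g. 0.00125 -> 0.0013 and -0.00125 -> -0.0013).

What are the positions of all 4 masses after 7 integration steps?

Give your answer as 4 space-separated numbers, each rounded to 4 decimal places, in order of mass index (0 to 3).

Step 0: x=[4.0000 8.0000 14.0000 18.0000] v=[0.0000 0.0000 1.0000 0.0000]
Step 1: x=[3.7500 8.5000 13.7500 18.2500] v=[-1.0000 2.0000 -1.0000 1.0000]
Step 2: x=[3.4375 9.1250 13.3125 18.6250] v=[-1.2500 2.5000 -1.7500 1.5000]
Step 3: x=[3.2969 9.3750 13.1563 18.9219] v=[-0.5625 1.0000 -0.6250 1.1875]
Step 4: x=[3.4258 9.0508 13.4961 19.0274] v=[0.5156 -1.2968 1.3593 0.4219]
Step 5: x=[3.7110 8.4317 14.1074 19.0001] v=[1.1406 -2.4765 2.4453 -0.1094]
Step 6: x=[3.9263 8.0513 14.5230 18.9996] v=[0.8613 -1.5215 1.6623 -0.0021]
Step 7: x=[3.9229 8.2576 14.4398 19.1299] v=[-0.0137 0.8252 -0.3328 0.5213]

Answer: 3.9229 8.2576 14.4398 19.1299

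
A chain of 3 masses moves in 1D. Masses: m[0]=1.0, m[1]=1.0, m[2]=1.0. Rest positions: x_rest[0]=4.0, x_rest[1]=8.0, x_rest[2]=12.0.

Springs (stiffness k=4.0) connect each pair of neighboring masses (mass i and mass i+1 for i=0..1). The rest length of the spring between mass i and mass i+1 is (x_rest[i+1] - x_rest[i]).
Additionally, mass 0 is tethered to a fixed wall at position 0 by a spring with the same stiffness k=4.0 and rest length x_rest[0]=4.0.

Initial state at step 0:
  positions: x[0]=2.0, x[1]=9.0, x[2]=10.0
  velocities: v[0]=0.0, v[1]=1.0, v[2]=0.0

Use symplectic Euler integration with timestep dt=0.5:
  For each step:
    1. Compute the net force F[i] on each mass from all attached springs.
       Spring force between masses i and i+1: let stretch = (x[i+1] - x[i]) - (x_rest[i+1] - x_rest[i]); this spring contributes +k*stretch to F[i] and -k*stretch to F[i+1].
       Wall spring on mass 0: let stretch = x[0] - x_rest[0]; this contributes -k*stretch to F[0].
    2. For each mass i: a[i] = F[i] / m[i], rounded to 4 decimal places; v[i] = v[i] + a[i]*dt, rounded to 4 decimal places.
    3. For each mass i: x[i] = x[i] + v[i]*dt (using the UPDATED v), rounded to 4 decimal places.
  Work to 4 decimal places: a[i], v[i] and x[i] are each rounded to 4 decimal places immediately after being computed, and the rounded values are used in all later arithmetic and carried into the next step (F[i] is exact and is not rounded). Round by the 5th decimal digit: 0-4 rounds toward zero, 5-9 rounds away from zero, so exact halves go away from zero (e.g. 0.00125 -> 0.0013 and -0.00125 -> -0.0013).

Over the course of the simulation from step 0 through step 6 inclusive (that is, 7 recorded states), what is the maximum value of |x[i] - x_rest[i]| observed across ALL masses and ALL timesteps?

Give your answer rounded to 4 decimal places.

Step 0: x=[2.0000 9.0000 10.0000] v=[0.0000 1.0000 0.0000]
Step 1: x=[7.0000 3.5000 13.0000] v=[10.0000 -11.0000 6.0000]
Step 2: x=[1.5000 11.0000 10.5000] v=[-11.0000 15.0000 -5.0000]
Step 3: x=[4.0000 8.5000 12.5000] v=[5.0000 -5.0000 4.0000]
Step 4: x=[7.0000 5.5000 14.5000] v=[6.0000 -6.0000 4.0000]
Step 5: x=[1.5000 13.0000 11.5000] v=[-11.0000 15.0000 -6.0000]
Step 6: x=[6.0000 7.5000 14.0000] v=[9.0000 -11.0000 5.0000]
Max displacement = 5.0000

Answer: 5.0000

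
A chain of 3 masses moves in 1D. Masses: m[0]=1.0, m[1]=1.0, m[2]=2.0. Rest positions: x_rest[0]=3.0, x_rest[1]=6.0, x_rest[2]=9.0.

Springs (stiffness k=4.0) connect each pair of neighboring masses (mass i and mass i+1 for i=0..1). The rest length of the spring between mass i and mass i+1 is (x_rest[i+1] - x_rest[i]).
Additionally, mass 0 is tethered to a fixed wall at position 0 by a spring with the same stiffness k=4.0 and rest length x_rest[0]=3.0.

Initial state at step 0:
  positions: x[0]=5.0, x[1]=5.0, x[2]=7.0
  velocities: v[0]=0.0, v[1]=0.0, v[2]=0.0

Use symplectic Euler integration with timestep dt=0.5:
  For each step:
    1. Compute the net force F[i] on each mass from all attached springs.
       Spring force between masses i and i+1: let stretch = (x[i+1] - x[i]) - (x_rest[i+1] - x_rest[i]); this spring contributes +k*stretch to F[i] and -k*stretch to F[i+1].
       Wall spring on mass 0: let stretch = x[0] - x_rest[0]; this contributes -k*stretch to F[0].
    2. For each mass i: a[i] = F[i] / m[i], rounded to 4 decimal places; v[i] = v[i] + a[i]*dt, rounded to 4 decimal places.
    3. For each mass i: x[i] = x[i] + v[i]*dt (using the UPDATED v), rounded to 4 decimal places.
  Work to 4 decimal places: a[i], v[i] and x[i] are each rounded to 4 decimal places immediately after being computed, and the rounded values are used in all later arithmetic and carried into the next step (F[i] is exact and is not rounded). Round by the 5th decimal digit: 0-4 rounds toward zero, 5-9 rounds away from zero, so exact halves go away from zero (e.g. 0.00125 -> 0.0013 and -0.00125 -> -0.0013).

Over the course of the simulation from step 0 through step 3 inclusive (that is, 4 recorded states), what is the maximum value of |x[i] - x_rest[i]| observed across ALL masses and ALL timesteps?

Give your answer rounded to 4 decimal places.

Step 0: x=[5.0000 5.0000 7.0000] v=[0.0000 0.0000 0.0000]
Step 1: x=[0.0000 7.0000 7.5000] v=[-10.0000 4.0000 1.0000]
Step 2: x=[2.0000 2.5000 9.2500] v=[4.0000 -9.0000 3.5000]
Step 3: x=[2.5000 4.2500 9.1250] v=[1.0000 3.5000 -0.2500]
Max displacement = 3.5000

Answer: 3.5000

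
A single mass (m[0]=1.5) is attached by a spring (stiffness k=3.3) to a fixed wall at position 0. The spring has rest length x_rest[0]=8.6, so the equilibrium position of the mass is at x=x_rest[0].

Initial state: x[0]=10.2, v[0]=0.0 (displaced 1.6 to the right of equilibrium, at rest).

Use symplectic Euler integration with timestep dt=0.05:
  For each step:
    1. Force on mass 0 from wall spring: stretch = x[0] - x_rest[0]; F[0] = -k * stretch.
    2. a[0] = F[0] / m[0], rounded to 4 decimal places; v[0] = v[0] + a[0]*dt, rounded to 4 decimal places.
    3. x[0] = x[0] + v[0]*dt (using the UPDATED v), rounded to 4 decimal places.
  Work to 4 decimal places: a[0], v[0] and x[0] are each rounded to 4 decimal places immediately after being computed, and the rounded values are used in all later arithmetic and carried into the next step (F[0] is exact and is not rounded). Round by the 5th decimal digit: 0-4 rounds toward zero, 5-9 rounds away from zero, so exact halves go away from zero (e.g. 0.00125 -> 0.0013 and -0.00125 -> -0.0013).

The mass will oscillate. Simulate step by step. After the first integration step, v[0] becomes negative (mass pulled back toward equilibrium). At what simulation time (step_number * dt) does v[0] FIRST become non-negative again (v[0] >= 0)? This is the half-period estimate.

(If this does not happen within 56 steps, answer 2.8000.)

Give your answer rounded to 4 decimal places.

Answer: 2.1500

Derivation:
Step 0: x=[10.2000] v=[0.0000]
Step 1: x=[10.1912] v=[-0.1760]
Step 2: x=[10.1737] v=[-0.3510]
Step 3: x=[10.1475] v=[-0.5241]
Step 4: x=[10.1128] v=[-0.6943]
Step 5: x=[10.0698] v=[-0.8607]
Step 6: x=[10.0187] v=[-1.0224]
Step 7: x=[9.9598] v=[-1.1785]
Step 8: x=[9.8934] v=[-1.3281]
Step 9: x=[9.8199] v=[-1.4704]
Step 10: x=[9.7397] v=[-1.6046]
Step 11: x=[9.6532] v=[-1.7300]
Step 12: x=[9.5609] v=[-1.8459]
Step 13: x=[9.4633] v=[-1.9516]
Step 14: x=[9.3610] v=[-2.0466]
Step 15: x=[9.2545] v=[-2.1303]
Step 16: x=[9.1444] v=[-2.2023]
Step 17: x=[9.0313] v=[-2.2622]
Step 18: x=[8.9158] v=[-2.3096]
Step 19: x=[8.7986] v=[-2.3443]
Step 20: x=[8.6803] v=[-2.3661]
Step 21: x=[8.5616] v=[-2.3749]
Step 22: x=[8.4431] v=[-2.3707]
Step 23: x=[8.3254] v=[-2.3534]
Step 24: x=[8.2092] v=[-2.3232]
Step 25: x=[8.0952] v=[-2.2802]
Step 26: x=[7.9840] v=[-2.2247]
Step 27: x=[7.8762] v=[-2.1569]
Step 28: x=[7.7723] v=[-2.0773]
Step 29: x=[7.6730] v=[-1.9863]
Step 30: x=[7.5788] v=[-1.8843]
Step 31: x=[7.4902] v=[-1.7720]
Step 32: x=[7.4077] v=[-1.6499]
Step 33: x=[7.3318] v=[-1.5187]
Step 34: x=[7.2628] v=[-1.3792]
Step 35: x=[7.2012] v=[-1.2321]
Step 36: x=[7.1473] v=[-1.0782]
Step 37: x=[7.1014] v=[-0.9184]
Step 38: x=[7.0637] v=[-0.7536]
Step 39: x=[7.0345] v=[-0.5846]
Step 40: x=[7.0139] v=[-0.4124]
Step 41: x=[7.0020] v=[-0.2379]
Step 42: x=[6.9989] v=[-0.0621]
Step 43: x=[7.0046] v=[0.1140]
First v>=0 after going negative at step 43, time=2.1500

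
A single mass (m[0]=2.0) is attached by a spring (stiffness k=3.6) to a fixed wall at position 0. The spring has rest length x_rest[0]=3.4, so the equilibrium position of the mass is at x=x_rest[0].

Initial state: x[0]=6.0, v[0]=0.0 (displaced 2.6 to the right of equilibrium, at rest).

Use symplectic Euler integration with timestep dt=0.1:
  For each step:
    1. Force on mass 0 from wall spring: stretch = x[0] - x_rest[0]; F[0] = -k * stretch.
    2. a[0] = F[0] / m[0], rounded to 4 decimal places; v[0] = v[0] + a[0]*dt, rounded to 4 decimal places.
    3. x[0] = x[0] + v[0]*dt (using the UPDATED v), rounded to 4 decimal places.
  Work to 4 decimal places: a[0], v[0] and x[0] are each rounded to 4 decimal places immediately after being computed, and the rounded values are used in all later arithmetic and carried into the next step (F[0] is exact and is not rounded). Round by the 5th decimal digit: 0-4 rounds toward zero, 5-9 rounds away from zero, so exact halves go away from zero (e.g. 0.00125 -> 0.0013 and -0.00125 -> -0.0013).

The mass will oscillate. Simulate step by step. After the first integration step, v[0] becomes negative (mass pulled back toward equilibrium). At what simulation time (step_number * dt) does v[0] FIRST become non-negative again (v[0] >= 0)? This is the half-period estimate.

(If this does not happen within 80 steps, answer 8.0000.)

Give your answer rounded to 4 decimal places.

Answer: 2.4000

Derivation:
Step 0: x=[6.0000] v=[0.0000]
Step 1: x=[5.9532] v=[-0.4680]
Step 2: x=[5.8604] v=[-0.9276]
Step 3: x=[5.7234] v=[-1.3705]
Step 4: x=[5.5445] v=[-1.7887]
Step 5: x=[5.3270] v=[-2.1747]
Step 6: x=[5.0748] v=[-2.5216]
Step 7: x=[4.7925] v=[-2.8231]
Step 8: x=[4.4851] v=[-3.0738]
Step 9: x=[4.1582] v=[-3.2691]
Step 10: x=[3.8176] v=[-3.4056]
Step 11: x=[3.4695] v=[-3.4808]
Step 12: x=[3.1202] v=[-3.4933]
Step 13: x=[2.7759] v=[-3.4429]
Step 14: x=[2.4428] v=[-3.3306]
Step 15: x=[2.1270] v=[-3.1583]
Step 16: x=[1.8341] v=[-2.9292]
Step 17: x=[1.5694] v=[-2.6473]
Step 18: x=[1.3376] v=[-2.3178]
Step 19: x=[1.1429] v=[-1.9466]
Step 20: x=[0.9889] v=[-1.5403]
Step 21: x=[0.8783] v=[-1.1063]
Step 22: x=[0.8131] v=[-0.6524]
Step 23: x=[0.7944] v=[-0.1868]
Step 24: x=[0.8226] v=[0.2822]
First v>=0 after going negative at step 24, time=2.4000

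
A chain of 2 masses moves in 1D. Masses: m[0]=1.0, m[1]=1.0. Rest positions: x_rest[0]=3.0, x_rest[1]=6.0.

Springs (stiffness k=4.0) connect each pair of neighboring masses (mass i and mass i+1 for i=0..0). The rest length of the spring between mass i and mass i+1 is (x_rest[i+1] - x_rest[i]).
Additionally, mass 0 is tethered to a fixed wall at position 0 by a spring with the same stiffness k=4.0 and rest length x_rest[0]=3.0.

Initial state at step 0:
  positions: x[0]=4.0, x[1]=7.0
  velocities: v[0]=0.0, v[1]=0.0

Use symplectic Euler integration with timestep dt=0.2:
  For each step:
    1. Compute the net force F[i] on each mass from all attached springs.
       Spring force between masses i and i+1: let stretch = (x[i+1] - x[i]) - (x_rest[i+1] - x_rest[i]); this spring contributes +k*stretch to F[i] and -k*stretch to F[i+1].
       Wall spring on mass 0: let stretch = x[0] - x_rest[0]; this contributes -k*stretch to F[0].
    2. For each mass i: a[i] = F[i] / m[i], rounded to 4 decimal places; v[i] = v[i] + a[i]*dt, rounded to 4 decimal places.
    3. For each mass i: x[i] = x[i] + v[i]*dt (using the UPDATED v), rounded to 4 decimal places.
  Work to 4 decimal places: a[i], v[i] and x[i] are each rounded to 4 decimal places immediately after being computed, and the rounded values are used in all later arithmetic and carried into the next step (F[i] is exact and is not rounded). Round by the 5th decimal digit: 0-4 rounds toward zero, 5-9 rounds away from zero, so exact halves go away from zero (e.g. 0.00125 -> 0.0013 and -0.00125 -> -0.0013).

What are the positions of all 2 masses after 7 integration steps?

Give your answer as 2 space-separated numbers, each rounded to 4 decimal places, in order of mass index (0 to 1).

Answer: 2.8596 5.6234

Derivation:
Step 0: x=[4.0000 7.0000] v=[0.0000 0.0000]
Step 1: x=[3.8400 7.0000] v=[-0.8000 0.0000]
Step 2: x=[3.5712 6.9744] v=[-1.3440 -0.1280]
Step 3: x=[3.2755 6.8843] v=[-1.4784 -0.4506]
Step 4: x=[3.0331 6.6968] v=[-1.2118 -0.9376]
Step 5: x=[2.8916 6.4031] v=[-0.7073 -1.4686]
Step 6: x=[2.8493 6.0275] v=[-0.2114 -1.8778]
Step 7: x=[2.8596 5.6234] v=[0.0517 -2.0204]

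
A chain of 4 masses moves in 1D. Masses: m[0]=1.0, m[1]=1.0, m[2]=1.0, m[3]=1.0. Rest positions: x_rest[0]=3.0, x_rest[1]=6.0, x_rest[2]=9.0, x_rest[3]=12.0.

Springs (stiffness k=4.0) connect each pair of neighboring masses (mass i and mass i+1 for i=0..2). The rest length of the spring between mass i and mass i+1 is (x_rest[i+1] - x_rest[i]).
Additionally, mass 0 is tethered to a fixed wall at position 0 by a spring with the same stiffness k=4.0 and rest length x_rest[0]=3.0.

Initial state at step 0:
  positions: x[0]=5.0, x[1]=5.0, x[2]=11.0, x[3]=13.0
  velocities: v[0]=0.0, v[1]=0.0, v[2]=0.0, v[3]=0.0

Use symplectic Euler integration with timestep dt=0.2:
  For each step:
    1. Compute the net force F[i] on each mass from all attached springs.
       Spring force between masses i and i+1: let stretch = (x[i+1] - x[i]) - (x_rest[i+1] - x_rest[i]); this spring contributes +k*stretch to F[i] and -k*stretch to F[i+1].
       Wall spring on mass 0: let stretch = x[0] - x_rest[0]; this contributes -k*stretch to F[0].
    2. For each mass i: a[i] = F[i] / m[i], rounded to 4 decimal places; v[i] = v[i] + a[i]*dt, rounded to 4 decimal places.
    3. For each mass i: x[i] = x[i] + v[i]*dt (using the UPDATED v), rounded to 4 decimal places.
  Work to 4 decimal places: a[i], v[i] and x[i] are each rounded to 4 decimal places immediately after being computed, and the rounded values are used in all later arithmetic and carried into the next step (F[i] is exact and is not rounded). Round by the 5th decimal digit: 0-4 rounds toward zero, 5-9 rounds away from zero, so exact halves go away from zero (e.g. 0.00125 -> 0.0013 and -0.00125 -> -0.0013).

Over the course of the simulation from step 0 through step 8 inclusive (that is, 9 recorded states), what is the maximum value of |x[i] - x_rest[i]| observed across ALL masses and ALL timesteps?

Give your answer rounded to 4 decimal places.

Step 0: x=[5.0000 5.0000 11.0000 13.0000] v=[0.0000 0.0000 0.0000 0.0000]
Step 1: x=[4.2000 5.9600 10.3600 13.1600] v=[-4.0000 4.8000 -3.2000 0.8000]
Step 2: x=[3.0096 7.3424 9.4640 13.3520] v=[-5.9520 6.9120 -4.4800 0.9600]
Step 3: x=[2.0309 8.3710 8.8506 13.4019] v=[-4.8934 5.1430 -3.0669 0.2496]
Step 4: x=[1.7417 8.4619 8.8887 13.2036] v=[-1.4460 0.4546 0.1905 -0.9914]
Step 5: x=[2.2491 7.5459 9.5489 12.7949] v=[2.5368 -4.5801 3.3010 -2.0433]
Step 6: x=[3.2441 6.1029 10.4080 12.3469] v=[4.9750 -7.2151 4.2954 -2.2401]
Step 7: x=[4.1775 4.8913 10.8885 12.0687] v=[4.6668 -6.0581 2.4024 -1.3912]
Step 8: x=[4.5567 4.5250 10.5983 12.0816] v=[1.8958 -1.8314 -1.4512 0.0646]
Max displacement = 2.4619

Answer: 2.4619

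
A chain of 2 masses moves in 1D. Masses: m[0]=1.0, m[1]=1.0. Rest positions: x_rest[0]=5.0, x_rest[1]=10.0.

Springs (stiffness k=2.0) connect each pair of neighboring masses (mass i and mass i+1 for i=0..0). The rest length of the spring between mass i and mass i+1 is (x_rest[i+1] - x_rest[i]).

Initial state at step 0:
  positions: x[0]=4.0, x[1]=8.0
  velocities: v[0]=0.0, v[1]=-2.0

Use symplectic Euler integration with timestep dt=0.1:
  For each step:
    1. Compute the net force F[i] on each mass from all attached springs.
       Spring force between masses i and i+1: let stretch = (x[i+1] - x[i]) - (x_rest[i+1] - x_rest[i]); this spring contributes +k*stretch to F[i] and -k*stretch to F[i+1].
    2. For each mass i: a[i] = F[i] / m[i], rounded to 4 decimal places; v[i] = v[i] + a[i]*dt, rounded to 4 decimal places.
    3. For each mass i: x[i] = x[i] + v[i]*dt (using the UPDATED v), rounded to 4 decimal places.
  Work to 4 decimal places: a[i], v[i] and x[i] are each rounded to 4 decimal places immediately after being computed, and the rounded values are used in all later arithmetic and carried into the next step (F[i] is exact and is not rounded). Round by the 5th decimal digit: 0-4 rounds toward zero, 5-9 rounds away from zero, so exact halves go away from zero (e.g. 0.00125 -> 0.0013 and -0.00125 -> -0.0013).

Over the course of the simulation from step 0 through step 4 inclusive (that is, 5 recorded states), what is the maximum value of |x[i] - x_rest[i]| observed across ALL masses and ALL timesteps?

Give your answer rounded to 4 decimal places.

Step 0: x=[4.0000 8.0000] v=[0.0000 -2.0000]
Step 1: x=[3.9800 7.8200] v=[-0.2000 -1.8000]
Step 2: x=[3.9368 7.6632] v=[-0.4320 -1.5680]
Step 3: x=[3.8681 7.5319] v=[-0.6867 -1.3133]
Step 4: x=[3.7727 7.4273] v=[-0.9539 -1.0461]
Max displacement = 2.5727

Answer: 2.5727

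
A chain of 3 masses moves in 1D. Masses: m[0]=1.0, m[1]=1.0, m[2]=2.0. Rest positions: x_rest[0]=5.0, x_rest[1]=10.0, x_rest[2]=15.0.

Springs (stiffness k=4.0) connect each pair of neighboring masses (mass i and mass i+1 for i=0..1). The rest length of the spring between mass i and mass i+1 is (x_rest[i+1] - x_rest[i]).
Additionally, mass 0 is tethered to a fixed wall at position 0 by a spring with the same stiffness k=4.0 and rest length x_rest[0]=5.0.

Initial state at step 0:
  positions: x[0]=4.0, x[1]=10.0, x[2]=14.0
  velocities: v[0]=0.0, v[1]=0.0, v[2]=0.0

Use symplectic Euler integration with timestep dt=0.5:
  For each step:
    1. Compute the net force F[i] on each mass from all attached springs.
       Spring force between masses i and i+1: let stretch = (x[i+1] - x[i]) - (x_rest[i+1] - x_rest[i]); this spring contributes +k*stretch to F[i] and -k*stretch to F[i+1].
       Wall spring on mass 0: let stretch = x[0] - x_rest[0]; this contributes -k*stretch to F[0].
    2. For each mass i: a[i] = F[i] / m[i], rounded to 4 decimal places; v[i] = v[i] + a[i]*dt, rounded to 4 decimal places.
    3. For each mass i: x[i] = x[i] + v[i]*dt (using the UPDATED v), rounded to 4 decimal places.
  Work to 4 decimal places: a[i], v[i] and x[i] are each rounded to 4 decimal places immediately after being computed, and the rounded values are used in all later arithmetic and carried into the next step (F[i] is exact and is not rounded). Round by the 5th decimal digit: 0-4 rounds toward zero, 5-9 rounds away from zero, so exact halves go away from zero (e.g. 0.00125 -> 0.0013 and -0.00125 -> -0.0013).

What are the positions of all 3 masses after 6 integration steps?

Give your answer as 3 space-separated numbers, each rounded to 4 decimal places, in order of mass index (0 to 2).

Step 0: x=[4.0000 10.0000 14.0000] v=[0.0000 0.0000 0.0000]
Step 1: x=[6.0000 8.0000 14.5000] v=[4.0000 -4.0000 1.0000]
Step 2: x=[4.0000 10.5000 14.2500] v=[-4.0000 5.0000 -0.5000]
Step 3: x=[4.5000 10.2500 14.6250] v=[1.0000 -0.5000 0.7500]
Step 4: x=[6.2500 8.6250 15.3125] v=[3.5000 -3.2500 1.3750]
Step 5: x=[4.1250 11.3125 15.1563] v=[-4.2500 5.3750 -0.3125]
Step 6: x=[5.0625 10.6563 15.5782] v=[1.8750 -1.3124 0.8437]

Answer: 5.0625 10.6563 15.5782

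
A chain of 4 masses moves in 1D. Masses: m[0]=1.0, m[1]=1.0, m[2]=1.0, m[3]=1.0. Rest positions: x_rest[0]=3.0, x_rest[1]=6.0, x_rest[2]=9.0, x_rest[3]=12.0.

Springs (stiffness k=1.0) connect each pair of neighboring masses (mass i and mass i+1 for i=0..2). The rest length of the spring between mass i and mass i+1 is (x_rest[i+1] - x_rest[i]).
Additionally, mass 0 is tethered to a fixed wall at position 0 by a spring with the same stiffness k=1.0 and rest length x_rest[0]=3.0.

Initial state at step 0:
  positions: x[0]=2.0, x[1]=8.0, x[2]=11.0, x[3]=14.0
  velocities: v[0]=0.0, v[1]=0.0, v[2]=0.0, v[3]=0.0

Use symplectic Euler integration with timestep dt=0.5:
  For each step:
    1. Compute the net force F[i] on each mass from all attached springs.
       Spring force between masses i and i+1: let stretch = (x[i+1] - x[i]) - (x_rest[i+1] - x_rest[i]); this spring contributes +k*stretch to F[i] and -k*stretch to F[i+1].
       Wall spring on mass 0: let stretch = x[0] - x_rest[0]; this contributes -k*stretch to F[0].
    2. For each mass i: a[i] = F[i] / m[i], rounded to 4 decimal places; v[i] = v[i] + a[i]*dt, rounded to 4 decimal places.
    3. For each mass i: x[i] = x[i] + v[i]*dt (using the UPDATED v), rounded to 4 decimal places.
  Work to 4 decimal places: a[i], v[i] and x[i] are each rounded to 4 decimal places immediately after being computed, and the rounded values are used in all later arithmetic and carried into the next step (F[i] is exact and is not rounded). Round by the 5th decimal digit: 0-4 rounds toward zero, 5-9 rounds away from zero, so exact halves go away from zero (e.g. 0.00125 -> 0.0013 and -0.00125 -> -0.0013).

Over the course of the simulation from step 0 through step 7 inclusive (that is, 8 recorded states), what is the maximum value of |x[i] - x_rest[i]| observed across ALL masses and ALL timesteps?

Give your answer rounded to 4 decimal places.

Answer: 2.0625

Derivation:
Step 0: x=[2.0000 8.0000 11.0000 14.0000] v=[0.0000 0.0000 0.0000 0.0000]
Step 1: x=[3.0000 7.2500 11.0000 14.0000] v=[2.0000 -1.5000 0.0000 0.0000]
Step 2: x=[4.3125 6.3750 10.8125 14.0000] v=[2.6250 -1.7500 -0.3750 0.0000]
Step 3: x=[5.0625 6.0938 10.3125 13.9531] v=[1.5000 -0.5625 -1.0000 -0.0938]
Step 4: x=[4.8047 6.6094 9.6680 13.7461] v=[-0.5156 1.0312 -1.2891 -0.4141]
Step 5: x=[3.7969 7.4385 9.2783 13.2695] v=[-2.0156 1.6582 -0.7794 -0.9532]
Step 6: x=[2.7503 7.8172 9.4265 12.5451] v=[-2.0933 0.7573 0.2963 -1.4488]
Step 7: x=[2.2828 7.3315 9.9520 11.7911] v=[-0.9350 -0.9715 1.0510 -1.5081]
Max displacement = 2.0625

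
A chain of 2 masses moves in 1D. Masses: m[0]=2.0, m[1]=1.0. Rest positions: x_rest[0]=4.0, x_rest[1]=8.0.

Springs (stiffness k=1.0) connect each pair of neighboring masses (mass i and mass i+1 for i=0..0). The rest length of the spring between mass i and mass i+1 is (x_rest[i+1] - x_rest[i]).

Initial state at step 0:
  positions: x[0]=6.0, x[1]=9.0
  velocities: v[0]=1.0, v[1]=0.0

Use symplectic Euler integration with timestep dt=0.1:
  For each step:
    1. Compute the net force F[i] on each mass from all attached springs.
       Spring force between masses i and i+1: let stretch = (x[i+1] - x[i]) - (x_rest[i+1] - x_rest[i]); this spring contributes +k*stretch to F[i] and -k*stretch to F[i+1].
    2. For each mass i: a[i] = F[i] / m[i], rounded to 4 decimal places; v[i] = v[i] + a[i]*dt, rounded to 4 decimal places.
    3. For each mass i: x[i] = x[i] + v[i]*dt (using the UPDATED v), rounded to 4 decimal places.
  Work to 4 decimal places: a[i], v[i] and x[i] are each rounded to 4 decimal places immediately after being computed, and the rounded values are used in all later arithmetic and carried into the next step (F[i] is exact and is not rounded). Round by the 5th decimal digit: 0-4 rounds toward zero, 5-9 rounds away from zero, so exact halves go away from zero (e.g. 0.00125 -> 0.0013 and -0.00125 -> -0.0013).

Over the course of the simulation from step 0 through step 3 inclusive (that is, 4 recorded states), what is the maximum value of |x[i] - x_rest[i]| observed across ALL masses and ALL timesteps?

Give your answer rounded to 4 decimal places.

Step 0: x=[6.0000 9.0000] v=[1.0000 0.0000]
Step 1: x=[6.0950 9.0100] v=[0.9500 0.1000]
Step 2: x=[6.1846 9.0309] v=[0.8958 0.2085]
Step 3: x=[6.2684 9.0633] v=[0.8381 0.3239]
Max displacement = 2.2684

Answer: 2.2684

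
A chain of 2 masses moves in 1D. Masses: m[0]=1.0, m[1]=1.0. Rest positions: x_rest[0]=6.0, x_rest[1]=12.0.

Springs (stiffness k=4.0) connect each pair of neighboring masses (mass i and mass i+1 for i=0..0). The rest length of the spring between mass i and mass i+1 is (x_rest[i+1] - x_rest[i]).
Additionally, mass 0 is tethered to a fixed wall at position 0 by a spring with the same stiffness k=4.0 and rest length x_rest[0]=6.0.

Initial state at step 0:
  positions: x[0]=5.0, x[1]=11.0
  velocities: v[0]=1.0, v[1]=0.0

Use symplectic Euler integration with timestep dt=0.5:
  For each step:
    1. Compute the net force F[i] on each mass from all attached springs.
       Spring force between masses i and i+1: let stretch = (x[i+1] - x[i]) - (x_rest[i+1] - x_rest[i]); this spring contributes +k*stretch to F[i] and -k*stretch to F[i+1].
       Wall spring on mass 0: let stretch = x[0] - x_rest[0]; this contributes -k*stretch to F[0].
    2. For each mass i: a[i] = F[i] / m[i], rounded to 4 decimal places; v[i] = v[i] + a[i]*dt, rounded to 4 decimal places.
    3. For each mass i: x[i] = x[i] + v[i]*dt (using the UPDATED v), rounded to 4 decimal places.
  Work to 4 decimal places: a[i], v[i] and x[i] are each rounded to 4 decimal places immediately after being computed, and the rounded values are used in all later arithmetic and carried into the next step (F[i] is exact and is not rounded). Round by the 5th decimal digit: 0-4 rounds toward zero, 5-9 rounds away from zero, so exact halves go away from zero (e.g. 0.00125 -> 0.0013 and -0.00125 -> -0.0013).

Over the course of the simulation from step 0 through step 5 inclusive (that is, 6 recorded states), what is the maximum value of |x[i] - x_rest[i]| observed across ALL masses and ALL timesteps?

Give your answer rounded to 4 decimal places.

Answer: 1.5000

Derivation:
Step 0: x=[5.0000 11.0000] v=[1.0000 0.0000]
Step 1: x=[6.5000 11.0000] v=[3.0000 0.0000]
Step 2: x=[6.0000 12.5000] v=[-1.0000 3.0000]
Step 3: x=[6.0000 13.5000] v=[0.0000 2.0000]
Step 4: x=[7.5000 13.0000] v=[3.0000 -1.0000]
Step 5: x=[7.0000 13.0000] v=[-1.0000 0.0000]
Max displacement = 1.5000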